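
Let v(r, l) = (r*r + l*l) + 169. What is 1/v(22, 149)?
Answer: 1/22854 ≈ 4.3756e-5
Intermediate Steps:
v(r, l) = 169 + l**2 + r**2 (v(r, l) = (r**2 + l**2) + 169 = (l**2 + r**2) + 169 = 169 + l**2 + r**2)
1/v(22, 149) = 1/(169 + 149**2 + 22**2) = 1/(169 + 22201 + 484) = 1/22854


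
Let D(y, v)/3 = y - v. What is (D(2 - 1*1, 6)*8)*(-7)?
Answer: 840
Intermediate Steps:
D(y, v) = -3*v + 3*y (D(y, v) = 3*(y - v) = -3*v + 3*y)
(D(2 - 1*1, 6)*8)*(-7) = ((-3*6 + 3*(2 - 1*1))*8)*(-7) = ((-18 + 3*(2 - 1))*8)*(-7) = ((-18 + 3*1)*8)*(-7) = ((-18 + 3)*8)*(-7) = -15*8*(-7) = -120*(-7) = 840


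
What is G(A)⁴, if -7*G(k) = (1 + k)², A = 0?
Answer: 1/2401 ≈ 0.00041649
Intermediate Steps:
G(k) = -(1 + k)²/7
G(A)⁴ = (-(1 + 0)²/7)⁴ = (-⅐*1²)⁴ = (-⅐*1)⁴ = (-⅐)⁴ = 1/2401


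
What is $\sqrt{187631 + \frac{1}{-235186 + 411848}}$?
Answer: $\frac{3 \sqrt{650651401164514}}{176662} \approx 433.16$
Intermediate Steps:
$\sqrt{187631 + \frac{1}{-235186 + 411848}} = \sqrt{187631 + \frac{1}{176662}} = \sqrt{\frac{33147267723}{176662}} = \frac{3 \sqrt{650651401164514}}{176662}$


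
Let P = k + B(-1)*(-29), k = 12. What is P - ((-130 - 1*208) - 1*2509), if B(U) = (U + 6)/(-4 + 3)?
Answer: 3004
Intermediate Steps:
B(U) = -6 - U (B(U) = (6 + U)/(-1) = (6 + U)*(-1) = -6 - U)
P = 157 (P = 12 + (-6 - 1*(-1))*(-29) = 12 + (-6 + 1)*(-29) = 12 - 5*(-29) = 12 + 145 = 157)
P - ((-130 - 1*208) - 1*2509) = 157 - ((-130 - 1*208) - 1*2509) = 157 - ((-130 - 208) - 2509) = 157 - (-338 - 2509) = 157 - 1*(-2847) = 157 + 2847 = 3004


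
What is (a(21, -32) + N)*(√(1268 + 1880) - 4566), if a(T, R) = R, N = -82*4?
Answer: 1643760 - 720*√787 ≈ 1.6236e+6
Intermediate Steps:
N = -328
(a(21, -32) + N)*(√(1268 + 1880) - 4566) = (-32 - 328)*(√(1268 + 1880) - 4566) = -360*(√3148 - 4566) = -360*(2*√787 - 4566) = -360*(-4566 + 2*√787) = 1643760 - 720*√787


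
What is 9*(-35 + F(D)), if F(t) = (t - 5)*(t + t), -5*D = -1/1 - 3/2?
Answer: -711/2 ≈ -355.50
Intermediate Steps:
D = ½ (D = -(-1/1 - 3/2)/5 = -(-1*1 - 3*½)/5 = -(-1 - 3/2)/5 = -⅕*(-5/2) = ½ ≈ 0.50000)
F(t) = 2*t*(-5 + t) (F(t) = (-5 + t)*(2*t) = 2*t*(-5 + t))
9*(-35 + F(D)) = 9*(-35 + 2*(½)*(-5 + ½)) = 9*(-35 + 2*(½)*(-9/2)) = 9*(-35 - 9/2) = 9*(-79/2) = -711/2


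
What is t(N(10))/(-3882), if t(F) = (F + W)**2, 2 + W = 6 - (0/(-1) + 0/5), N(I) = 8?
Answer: -24/647 ≈ -0.037094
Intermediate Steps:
W = 4 (W = -2 + (6 - (0/(-1) + 0/5)) = -2 + (6 - (0*(-1) + 0*(1/5))) = -2 + (6 - (0 + 0)) = -2 + (6 - 1*0) = -2 + (6 + 0) = -2 + 6 = 4)
t(F) = (4 + F)**2 (t(F) = (F + 4)**2 = (4 + F)**2)
t(N(10))/(-3882) = (4 + 8)**2/(-3882) = 12**2*(-1/3882) = 144*(-1/3882) = -24/647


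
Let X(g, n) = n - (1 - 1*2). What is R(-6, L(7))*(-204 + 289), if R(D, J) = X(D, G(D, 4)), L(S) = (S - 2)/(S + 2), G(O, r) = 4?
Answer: 425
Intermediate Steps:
X(g, n) = 1 + n (X(g, n) = n - (1 - 2) = n - 1*(-1) = n + 1 = 1 + n)
L(S) = (-2 + S)/(2 + S)
R(D, J) = 5 (R(D, J) = 1 + 4 = 5)
R(-6, L(7))*(-204 + 289) = 5*(-204 + 289) = 5*85 = 425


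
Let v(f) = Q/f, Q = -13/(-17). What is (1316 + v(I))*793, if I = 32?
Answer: 567722181/544 ≈ 1.0436e+6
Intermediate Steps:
Q = 13/17 (Q = -13*(-1/17) = 13/17 ≈ 0.76471)
v(f) = 13/(17*f)
(1316 + v(I))*793 = (1316 + (13/17)/32)*793 = (1316 + (13/17)*(1/32))*793 = (1316 + 13/544)*793 = (715917/544)*793 = 567722181/544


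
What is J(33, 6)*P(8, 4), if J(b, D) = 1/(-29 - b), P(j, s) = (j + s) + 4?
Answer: -8/31 ≈ -0.25806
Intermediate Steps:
P(j, s) = 4 + j + s
J(33, 6)*P(8, 4) = (-1/(29 + 33))*(4 + 8 + 4) = -1/62*16 = -8/31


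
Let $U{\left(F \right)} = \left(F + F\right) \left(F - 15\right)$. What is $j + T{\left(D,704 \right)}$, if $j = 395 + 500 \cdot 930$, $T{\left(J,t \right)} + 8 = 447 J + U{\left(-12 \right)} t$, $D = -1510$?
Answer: $246609$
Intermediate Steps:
$U{\left(F \right)} = 2 F \left(-15 + F\right)$
$T{\left(J,t \right)} = -8 + 447 J + 648 t$ ($T{\left(J,t \right)} = -8 + \left(447 J + 2 \left(-12\right) \left(-15 - 12\right) t\right) = -8 + \left(447 J + 2 \left(-12\right) \left(-27\right) t\right) = -8 + \left(447 J + 648 t\right) = -8 + 447 J + 648 t$)
$j = 465395$ ($j = 395 + 465000 = 465395$)
$j + T{\left(D,704 \right)} = 465395 + \left(-8 + 447 \left(-1510\right) + 648 \cdot 704\right) = 465395 - 218786 = 246609$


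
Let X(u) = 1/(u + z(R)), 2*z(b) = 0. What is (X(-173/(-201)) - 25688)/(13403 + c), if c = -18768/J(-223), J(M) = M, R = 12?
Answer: -990972529/520321201 ≈ -1.9045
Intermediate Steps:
z(b) = 0 (z(b) = (1/2)*0 = 0)
X(u) = 1/u (X(u) = 1/(u + 0) = 1/u)
c = 18768/223 (c = -18768/(-223) = -18768*(-1/223) = 18768/223 ≈ 84.161)
(X(-173/(-201)) - 25688)/(13403 + c) = (1/(-173/(-201)) - 25688)/(13403 + 18768/223) = (1/(-173*(-1/201)) - 25688)/(3007637/223) = (1/(173/201) - 25688)*(223/3007637) = (201/173 - 25688)*(223/3007637) = -4443823/173*223/3007637 = -990972529/520321201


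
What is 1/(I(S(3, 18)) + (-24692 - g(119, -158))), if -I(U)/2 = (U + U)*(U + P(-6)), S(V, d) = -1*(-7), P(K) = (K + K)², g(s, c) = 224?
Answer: -1/29144 ≈ -3.4312e-5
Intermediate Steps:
P(K) = 4*K² (P(K) = (2*K)² = 4*K²)
S(V, d) = 7
I(U) = -4*U*(144 + U) (I(U) = -2*(U + U)*(U + 4*(-6)²) = -2*2*U*(U + 4*36) = -2*2*U*(U + 144) = -2*2*U*(144 + U) = -4*U*(144 + U))
1/(I(S(3, 18)) + (-24692 - g(119, -158))) = 1/(-4*7*(144 + 7) + (-24692 - 1*224)) = 1/(-4*7*151 + (-24692 - 224)) = 1/(-4228 - 24916) = 1/(-29144) = -1/29144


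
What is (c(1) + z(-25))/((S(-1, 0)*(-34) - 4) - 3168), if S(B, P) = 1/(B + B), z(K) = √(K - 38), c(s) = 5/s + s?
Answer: -6/3155 - 3*I*√7/3155 ≈ -0.0019017 - 0.0025158*I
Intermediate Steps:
c(s) = s + 5/s
z(K) = √(-38 + K)
S(B, P) = 1/(2*B)
(c(1) + z(-25))/((S(-1, 0)*(-34) - 4) - 3168) = ((1 + 5/1) + √(-38 - 25))/((((½)/(-1))*(-34) - 4) - 3168) = ((1 + 5*1) + √(-63))/((((½)*(-1))*(-34) - 4) - 3168) = ((1 + 5) + 3*I*√7)/((-½*(-34) - 4) - 3168) = (6 + 3*I*√7)/((17 - 4) - 3168) = (6 + 3*I*√7)/(13 - 3168) = (6 + 3*I*√7)/(-3155) = (6 + 3*I*√7)*(-1/3155) = -6/3155 - 3*I*√7/3155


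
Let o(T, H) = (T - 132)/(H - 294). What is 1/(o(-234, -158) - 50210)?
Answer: -226/11347277 ≈ -1.9917e-5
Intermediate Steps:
o(T, H) = (-132 + T)/(-294 + H)
1/(o(-234, -158) - 50210) = 1/((-132 - 234)/(-294 - 158) - 50210) = 1/(-366/(-452) - 50210) = 1/(-1/452*(-366) - 50210) = 1/(183/226 - 50210) = 1/(-11347277/226) = -226/11347277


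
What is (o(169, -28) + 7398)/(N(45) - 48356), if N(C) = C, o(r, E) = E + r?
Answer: -7539/48311 ≈ -0.15605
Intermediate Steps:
(o(169, -28) + 7398)/(N(45) - 48356) = ((-28 + 169) + 7398)/(45 - 48356) = (141 + 7398)/(-48311) = 7539*(-1/48311) = -7539/48311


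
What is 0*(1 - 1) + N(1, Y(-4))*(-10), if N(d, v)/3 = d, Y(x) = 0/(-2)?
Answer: -30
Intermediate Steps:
Y(x) = 0 (Y(x) = 0*(-1/2) = 0)
N(d, v) = 3*d
0*(1 - 1) + N(1, Y(-4))*(-10) = 0*(1 - 1) + (3*1)*(-10) = 0*0 + 3*(-10) = 0 - 30 = -30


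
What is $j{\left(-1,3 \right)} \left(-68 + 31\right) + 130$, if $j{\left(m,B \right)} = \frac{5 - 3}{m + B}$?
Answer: $93$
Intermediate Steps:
$j{\left(m,B \right)} = \frac{2}{B + m}$
$j{\left(-1,3 \right)} \left(-68 + 31\right) + 130 = \frac{2}{3 - 1} \left(-68 + 31\right) + 130 = \frac{2}{2} \left(-37\right) + 130 = 2 \cdot \frac{1}{2} \left(-37\right) + 130 = 1 \left(-37\right) + 130 = -37 + 130 = 93$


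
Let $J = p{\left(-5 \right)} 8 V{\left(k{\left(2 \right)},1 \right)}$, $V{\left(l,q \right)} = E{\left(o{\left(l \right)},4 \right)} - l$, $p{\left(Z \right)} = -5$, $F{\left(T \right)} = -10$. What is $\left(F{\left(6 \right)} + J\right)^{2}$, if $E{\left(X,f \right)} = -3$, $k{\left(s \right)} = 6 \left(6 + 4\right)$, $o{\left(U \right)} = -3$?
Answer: $6300100$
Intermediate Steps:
$k{\left(s \right)} = 60$ ($k{\left(s \right)} = 6 \cdot 10 = 60$)
$V{\left(l,q \right)} = -3 - l$
$J = 2520$ ($J = \left(-5\right) 8 \left(-3 - 60\right) = - 40 \left(-3 - 60\right) = \left(-40\right) \left(-63\right) = 2520$)
$\left(F{\left(6 \right)} + J\right)^{2} = \left(-10 + 2520\right)^{2} = 2510^{2} = 6300100$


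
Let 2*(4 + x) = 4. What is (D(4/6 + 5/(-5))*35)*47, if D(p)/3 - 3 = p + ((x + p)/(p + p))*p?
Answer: 14805/2 ≈ 7402.5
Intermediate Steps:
x = -2 (x = -4 + (1/2)*4 = -4 + 2 = -2)
D(p) = 6 + 9*p/2 (D(p) = 9 + 3*(p + ((-2 + p)/(p + p))*p) = 9 + 3*(p + ((-2 + p)/((2*p)))*p) = 9 + 3*(p + ((-2 + p)*(1/(2*p)))*p) = 9 + 3*(p + ((-2 + p)/(2*p))*p) = 9 + 3*(p + (-1 + p/2)) = 9 + 3*(-1 + 3*p/2) = 9 + (-3 + 9*p/2) = 6 + 9*p/2)
(D(4/6 + 5/(-5))*35)*47 = ((6 + 9*(4/6 + 5/(-5))/2)*35)*47 = ((6 + 9*(4*(1/6) + 5*(-1/5))/2)*35)*47 = ((6 + 9*(2/3 - 1)/2)*35)*47 = ((6 + (9/2)*(-1/3))*35)*47 = ((6 - 3/2)*35)*47 = ((9/2)*35)*47 = (315/2)*47 = 14805/2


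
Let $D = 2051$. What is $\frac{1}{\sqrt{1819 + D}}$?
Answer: $\frac{\sqrt{430}}{1290} \approx 0.016075$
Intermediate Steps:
$\frac{1}{\sqrt{1819 + D}} = \frac{1}{\sqrt{1819 + 2051}} = \frac{1}{\sqrt{3870}} = \frac{1}{3 \sqrt{430}} = \frac{\sqrt{430}}{1290}$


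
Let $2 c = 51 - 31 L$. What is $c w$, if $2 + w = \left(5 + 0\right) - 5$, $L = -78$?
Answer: $-2469$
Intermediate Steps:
$w = -2$ ($w = -2 + \left(\left(5 + 0\right) - 5\right) = -2 + \left(5 - 5\right) = -2 + 0 = -2$)
$c = \frac{2469}{2}$ ($c = \frac{51 - -2418}{2} = \frac{51 + 2418}{2} = \frac{1}{2} \cdot 2469 = \frac{2469}{2} \approx 1234.5$)
$c w = \frac{2469}{2} \left(-2\right) = -2469$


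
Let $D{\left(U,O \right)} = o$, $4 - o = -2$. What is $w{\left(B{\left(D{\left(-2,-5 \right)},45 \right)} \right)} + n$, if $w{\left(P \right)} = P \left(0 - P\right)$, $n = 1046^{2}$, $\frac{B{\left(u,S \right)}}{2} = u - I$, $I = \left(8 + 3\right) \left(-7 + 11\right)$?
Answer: $1088340$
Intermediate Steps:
$o = 6$ ($o = 4 - -2 = 4 + 2 = 6$)
$I = 44$ ($I = 11 \cdot 4 = 44$)
$D{\left(U,O \right)} = 6$
$B{\left(u,S \right)} = -88 + 2 u$ ($B{\left(u,S \right)} = 2 \left(u - 44\right) = 2 \left(-44 + u\right) = -88 + 2 u$)
$n = 1094116$
$w{\left(P \right)} = - P^{2}$ ($w{\left(P \right)} = P \left(- P\right) = - P^{2}$)
$w{\left(B{\left(D{\left(-2,-5 \right)},45 \right)} \right)} + n = - \left(-88 + 2 \cdot 6\right)^{2} + 1094116 = - \left(-88 + 12\right)^{2} + 1094116 = - \left(-76\right)^{2} + 1094116 = \left(-1\right) 5776 + 1094116 = -5776 + 1094116 = 1088340$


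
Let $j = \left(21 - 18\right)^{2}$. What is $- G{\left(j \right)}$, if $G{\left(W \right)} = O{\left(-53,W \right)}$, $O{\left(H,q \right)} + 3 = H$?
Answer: $56$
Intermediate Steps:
$O{\left(H,q \right)} = -3 + H$
$j = 9$ ($j = 3^{2} = 9$)
$G{\left(W \right)} = -56$ ($G{\left(W \right)} = -3 - 53 = -56$)
$- G{\left(j \right)} = \left(-1\right) \left(-56\right) = 56$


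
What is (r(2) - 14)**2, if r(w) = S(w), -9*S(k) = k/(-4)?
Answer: 63001/324 ≈ 194.45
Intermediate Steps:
S(k) = k/36 (S(k) = -k/(9*(-4)) = -k*(-1)/(9*4) = -(-1)*k/36 = k/36)
r(w) = w/36
(r(2) - 14)**2 = ((1/36)*2 - 14)**2 = (1/18 - 14)**2 = (-251/18)**2 = 63001/324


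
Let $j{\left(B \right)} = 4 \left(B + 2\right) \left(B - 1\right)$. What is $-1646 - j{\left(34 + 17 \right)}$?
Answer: $-12246$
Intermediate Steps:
$j{\left(B \right)} = 4 \left(-1 + B\right) \left(2 + B\right)$ ($j{\left(B \right)} = 4 \left(2 + B\right) \left(-1 + B\right) = 4 \left(-1 + B\right) \left(2 + B\right)$)
$-1646 - j{\left(34 + 17 \right)} = -1646 - \left(-8 + 4 \left(34 + 17\right) + 4 \left(34 + 17\right)^{2}\right) = -1646 - \left(-8 + 4 \cdot 51 + 4 \cdot 51^{2}\right) = -1646 - \left(-8 + 204 + 4 \cdot 2601\right) = -1646 - \left(-8 + 204 + 10404\right) = -1646 - 10600 = -12246$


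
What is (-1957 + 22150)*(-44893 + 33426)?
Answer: -231553131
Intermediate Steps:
(-1957 + 22150)*(-44893 + 33426) = 20193*(-11467) = -231553131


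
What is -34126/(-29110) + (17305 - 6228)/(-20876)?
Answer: 194981453/303850180 ≈ 0.64170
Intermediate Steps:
-34126/(-29110) + (17305 - 6228)/(-20876) = -34126*(-1/29110) + 11077*(-1/20876) = 17063/14555 - 11077/20876 = 194981453/303850180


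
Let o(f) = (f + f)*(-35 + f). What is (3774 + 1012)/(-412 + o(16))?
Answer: -2393/510 ≈ -4.6922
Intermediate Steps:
o(f) = 2*f*(-35 + f) (o(f) = (2*f)*(-35 + f) = 2*f*(-35 + f))
(3774 + 1012)/(-412 + o(16)) = (3774 + 1012)/(-412 + 2*16*(-35 + 16)) = 4786/(-412 + 2*16*(-19)) = 4786/(-412 - 608) = 4786/(-1020) = 4786*(-1/1020) = -2393/510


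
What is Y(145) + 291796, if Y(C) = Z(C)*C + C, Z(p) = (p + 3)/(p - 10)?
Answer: 7886699/27 ≈ 2.9210e+5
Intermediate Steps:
Z(p) = (3 + p)/(-10 + p)
Y(C) = C + C*(3 + C)/(-10 + C) (Y(C) = ((3 + C)/(-10 + C))*C + C = C*(3 + C)/(-10 + C) + C = C + C*(3 + C)/(-10 + C))
Y(145) + 291796 = 145*(-7 + 2*145)/(-10 + 145) + 291796 = 145*(-7 + 290)/135 + 291796 = 145*(1/135)*283 + 291796 = 8207/27 + 291796 = 7886699/27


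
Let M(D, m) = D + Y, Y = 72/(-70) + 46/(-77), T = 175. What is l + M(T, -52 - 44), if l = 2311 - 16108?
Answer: -5245096/385 ≈ -13624.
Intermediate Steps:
l = -13797
Y = -626/385 (Y = 72*(-1/70) + 46*(-1/77) = -36/35 - 46/77 = -626/385 ≈ -1.6260)
M(D, m) = -626/385 + D (M(D, m) = D - 626/385 = -626/385 + D)
l + M(T, -52 - 44) = -13797 + (-626/385 + 175) = -13797 + 66749/385 = -5245096/385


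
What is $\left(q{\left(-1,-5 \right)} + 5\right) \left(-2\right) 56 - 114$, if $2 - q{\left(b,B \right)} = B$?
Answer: $-1458$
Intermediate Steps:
$q{\left(b,B \right)} = 2 - B$
$\left(q{\left(-1,-5 \right)} + 5\right) \left(-2\right) 56 - 114 = \left(\left(2 - -5\right) + 5\right) \left(-2\right) 56 - 114 = \left(\left(2 + 5\right) + 5\right) \left(-2\right) 56 - 114 = \left(7 + 5\right) \left(-2\right) 56 - 114 = 12 \left(-2\right) 56 - 114 = \left(-24\right) 56 - 114 = -1344 - 114 = -1458$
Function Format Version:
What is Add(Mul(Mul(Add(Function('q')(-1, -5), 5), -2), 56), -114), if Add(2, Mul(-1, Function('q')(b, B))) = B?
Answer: -1458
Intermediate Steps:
Function('q')(b, B) = Add(2, Mul(-1, B))
Add(Mul(Mul(Add(Function('q')(-1, -5), 5), -2), 56), -114) = Add(Mul(Mul(Add(Add(2, Mul(-1, -5)), 5), -2), 56), -114) = Add(Mul(Mul(Add(Add(2, 5), 5), -2), 56), -114) = Add(Mul(Mul(Add(7, 5), -2), 56), -114) = Add(Mul(Mul(12, -2), 56), -114) = Add(Mul(-24, 56), -114) = Add(-1344, -114) = -1458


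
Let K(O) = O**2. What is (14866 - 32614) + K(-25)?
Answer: -17123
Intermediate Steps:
(14866 - 32614) + K(-25) = (14866 - 32614) + (-25)**2 = -17748 + 625 = -17123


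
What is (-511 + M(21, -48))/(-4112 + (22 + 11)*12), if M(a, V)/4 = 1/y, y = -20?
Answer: 639/4645 ≈ 0.13757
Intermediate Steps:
M(a, V) = -⅕ (M(a, V) = 4/(-20) = 4*(-1/20) = -⅕)
(-511 + M(21, -48))/(-4112 + (22 + 11)*12) = (-511 - ⅕)/(-4112 + (22 + 11)*12) = -2556/(5*(-4112 + 33*12)) = -2556/(5*(-4112 + 396)) = -2556/5/(-3716) = -2556/5*(-1/3716) = 639/4645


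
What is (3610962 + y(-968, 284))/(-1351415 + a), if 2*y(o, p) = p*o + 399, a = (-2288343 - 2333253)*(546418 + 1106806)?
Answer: -6947411/15281069553838 ≈ -4.5464e-7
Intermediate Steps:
a = -7640533425504 (a = -4621596*1653224 = -7640533425504)
y(o, p) = 399/2 + o*p/2 (y(o, p) = (p*o + 399)/2 = (o*p + 399)/2 = (399 + o*p)/2 = 399/2 + o*p/2)
(3610962 + y(-968, 284))/(-1351415 + a) = (3610962 + (399/2 + (½)*(-968)*284))/(-1351415 - 7640533425504) = (3610962 + (399/2 - 137456))/(-7640534776919) = (3610962 - 274513/2)*(-1/7640534776919) = (6947411/2)*(-1/7640534776919) = -6947411/15281069553838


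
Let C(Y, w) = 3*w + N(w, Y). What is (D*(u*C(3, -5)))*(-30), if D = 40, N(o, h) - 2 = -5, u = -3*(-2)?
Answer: 129600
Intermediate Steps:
u = 6
N(o, h) = -3 (N(o, h) = 2 - 5 = -3)
C(Y, w) = -3 + 3*w (C(Y, w) = 3*w - 3 = -3 + 3*w)
(D*(u*C(3, -5)))*(-30) = (40*(6*(-3 + 3*(-5))))*(-30) = (40*(6*(-3 - 15)))*(-30) = (40*(6*(-18)))*(-30) = (40*(-108))*(-30) = -4320*(-30) = 129600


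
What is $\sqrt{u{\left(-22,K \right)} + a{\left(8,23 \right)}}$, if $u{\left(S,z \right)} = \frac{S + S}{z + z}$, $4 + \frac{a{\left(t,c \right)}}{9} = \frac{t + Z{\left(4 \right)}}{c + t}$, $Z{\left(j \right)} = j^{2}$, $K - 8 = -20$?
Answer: $\frac{i \sqrt{940974}}{186} \approx 5.2153 i$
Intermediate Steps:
$K = -12$ ($K = 8 - 20 = -12$)
$a{\left(t,c \right)} = -36 + \frac{9 \left(16 + t\right)}{c + t}$ ($a{\left(t,c \right)} = -36 + 9 \frac{t + 4^{2}}{c + t} = -36 + 9 \frac{t + 16}{c + t} = -36 + 9 \frac{16 + t}{c + t} = -36 + \frac{9 \left(16 + t\right)}{c + t}$)
$u{\left(S,z \right)} = \frac{S}{z}$ ($u{\left(S,z \right)} = \frac{2 S}{2 z} = 2 S \frac{1}{2 z} = \frac{S}{z}$)
$\sqrt{u{\left(-22,K \right)} + a{\left(8,23 \right)}} = \sqrt{- \frac{22}{-12} + \frac{9 \left(16 - 92 - 24\right)}{23 + 8}} = \sqrt{\left(-22\right) \left(- \frac{1}{12}\right) + \frac{9 \left(16 - 92 - 24\right)}{31}} = \sqrt{\frac{11}{6} + 9 \cdot \frac{1}{31} \left(-100\right)} = \sqrt{\frac{11}{6} - \frac{900}{31}} = \sqrt{- \frac{5059}{186}} = \frac{i \sqrt{940974}}{186}$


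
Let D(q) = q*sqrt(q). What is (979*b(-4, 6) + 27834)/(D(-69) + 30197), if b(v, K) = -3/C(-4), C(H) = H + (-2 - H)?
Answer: 1769695185/1824374636 + 4043745*I*sqrt(69)/1824374636 ≈ 0.97003 + 0.018412*I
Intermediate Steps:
C(H) = -2
b(v, K) = 3/2 (b(v, K) = -3/(-2) = -3*(-1/2) = 3/2)
D(q) = q**(3/2)
(979*b(-4, 6) + 27834)/(D(-69) + 30197) = (979*(3/2) + 27834)/((-69)**(3/2) + 30197) = (2937/2 + 27834)/(-69*I*sqrt(69) + 30197) = 58605/(2*(30197 - 69*I*sqrt(69)))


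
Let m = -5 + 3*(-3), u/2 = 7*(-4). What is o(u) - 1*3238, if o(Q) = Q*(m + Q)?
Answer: 682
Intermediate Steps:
u = -56 (u = 2*(7*(-4)) = 2*(-28) = -56)
m = -14 (m = -5 - 9 = -14)
o(Q) = Q*(-14 + Q)
o(u) - 1*3238 = -56*(-14 - 56) - 1*3238 = -56*(-70) - 3238 = 3920 - 3238 = 682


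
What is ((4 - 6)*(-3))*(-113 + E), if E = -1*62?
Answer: -1050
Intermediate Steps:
E = -62
((4 - 6)*(-3))*(-113 + E) = ((4 - 6)*(-3))*(-113 - 62) = -2*(-3)*(-175) = 6*(-175) = -1050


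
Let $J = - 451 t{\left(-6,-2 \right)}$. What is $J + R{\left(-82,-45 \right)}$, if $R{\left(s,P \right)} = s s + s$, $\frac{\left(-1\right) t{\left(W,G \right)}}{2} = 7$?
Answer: $12956$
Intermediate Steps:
$t{\left(W,G \right)} = -14$ ($t{\left(W,G \right)} = \left(-2\right) 7 = -14$)
$R{\left(s,P \right)} = s + s^{2}$ ($R{\left(s,P \right)} = s^{2} + s = s + s^{2}$)
$J = 6314$ ($J = \left(-451\right) \left(-14\right) = 6314$)
$J + R{\left(-82,-45 \right)} = 6314 - 82 \left(1 - 82\right) = 6314 - -6642 = 6314 + 6642 = 12956$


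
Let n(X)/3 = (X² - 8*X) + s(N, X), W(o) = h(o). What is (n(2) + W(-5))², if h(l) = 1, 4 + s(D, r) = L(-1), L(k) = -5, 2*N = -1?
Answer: 3844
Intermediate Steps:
N = -½ (N = (½)*(-1) = -½ ≈ -0.50000)
s(D, r) = -9 (s(D, r) = -4 - 5 = -9)
W(o) = 1
n(X) = -27 - 24*X + 3*X² (n(X) = 3*((X² - 8*X) - 9) = 3*(-9 + X² - 8*X) = -27 - 24*X + 3*X²)
(n(2) + W(-5))² = ((-27 - 24*2 + 3*2²) + 1)² = ((-27 - 48 + 3*4) + 1)² = ((-27 - 48 + 12) + 1)² = (-63 + 1)² = (-62)² = 3844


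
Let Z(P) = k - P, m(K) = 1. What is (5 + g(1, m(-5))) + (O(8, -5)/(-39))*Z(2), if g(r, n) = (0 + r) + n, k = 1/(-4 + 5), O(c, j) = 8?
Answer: 281/39 ≈ 7.2051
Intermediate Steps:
k = 1 (k = 1/1 = 1)
Z(P) = 1 - P
g(r, n) = n + r (g(r, n) = r + n = n + r)
(5 + g(1, m(-5))) + (O(8, -5)/(-39))*Z(2) = (5 + (1 + 1)) + (8/(-39))*(1 - 1*2) = (5 + 2) + (8*(-1/39))*(1 - 2) = 7 - 8/39*(-1) = 7 + 8/39 = 281/39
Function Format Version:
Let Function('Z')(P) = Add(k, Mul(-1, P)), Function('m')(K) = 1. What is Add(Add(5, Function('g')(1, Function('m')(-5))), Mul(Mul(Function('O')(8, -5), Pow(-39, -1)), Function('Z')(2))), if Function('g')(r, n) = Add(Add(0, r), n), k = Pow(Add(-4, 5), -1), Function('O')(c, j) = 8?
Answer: Rational(281, 39) ≈ 7.2051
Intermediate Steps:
k = 1 (k = Pow(1, -1) = 1)
Function('Z')(P) = Add(1, Mul(-1, P))
Function('g')(r, n) = Add(n, r) (Function('g')(r, n) = Add(r, n) = Add(n, r))
Add(Add(5, Function('g')(1, Function('m')(-5))), Mul(Mul(Function('O')(8, -5), Pow(-39, -1)), Function('Z')(2))) = Add(Add(5, Add(1, 1)), Mul(Mul(8, Pow(-39, -1)), Add(1, Mul(-1, 2)))) = Add(Add(5, 2), Mul(Mul(8, Rational(-1, 39)), Add(1, -2))) = Add(7, Mul(Rational(-8, 39), -1)) = Add(7, Rational(8, 39)) = Rational(281, 39)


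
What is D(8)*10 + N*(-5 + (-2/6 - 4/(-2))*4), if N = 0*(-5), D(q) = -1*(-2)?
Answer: 20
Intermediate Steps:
D(q) = 2
N = 0
D(8)*10 + N*(-5 + (-2/6 - 4/(-2))*4) = 2*10 + 0*(-5 + (-2/6 - 4/(-2))*4) = 20 + 0*(-5 + (-2*⅙ - 4*(-½))*4) = 20 + 0*(-5 + (-⅓ + 2)*4) = 20 + 0*(-5 + (5/3)*4) = 20 + 0*(-5 + 20/3) = 20 + 0*(5/3) = 20 + 0 = 20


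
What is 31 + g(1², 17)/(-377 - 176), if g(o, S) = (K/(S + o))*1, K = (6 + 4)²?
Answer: 154237/4977 ≈ 30.990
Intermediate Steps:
K = 100 (K = 10² = 100)
g(o, S) = 100/(S + o) (g(o, S) = (100/(S + o))*1 = 100/(S + o))
31 + g(1², 17)/(-377 - 176) = 31 + (100/(17 + 1²))/(-377 - 176) = 31 + (100/(17 + 1))/(-553) = 31 + (100/18)*(-1/553) = 31 + (100*(1/18))*(-1/553) = 31 + (50/9)*(-1/553) = 31 - 50/4977 = 154237/4977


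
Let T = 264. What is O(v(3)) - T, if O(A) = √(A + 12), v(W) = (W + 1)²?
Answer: -264 + 2*√7 ≈ -258.71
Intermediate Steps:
v(W) = (1 + W)²
O(A) = √(12 + A)
O(v(3)) - T = √(12 + (1 + 3)²) - 1*264 = √(12 + 4²) - 264 = √(12 + 16) - 264 = √28 - 264 = 2*√7 - 264 = -264 + 2*√7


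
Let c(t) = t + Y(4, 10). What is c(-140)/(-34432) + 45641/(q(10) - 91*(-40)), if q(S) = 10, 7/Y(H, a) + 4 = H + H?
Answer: 3144031049/251353600 ≈ 12.508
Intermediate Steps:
Y(H, a) = 7/(-4 + 2*H) (Y(H, a) = 7/(-4 + (H + H)) = 7/(-4 + 2*H))
c(t) = 7/4 + t (c(t) = t + 7/(2*(-2 + 4)) = t + (7/2)/2 = t + (7/2)*(½) = t + 7/4 = 7/4 + t)
c(-140)/(-34432) + 45641/(q(10) - 91*(-40)) = (7/4 - 140)/(-34432) + 45641/(10 - 91*(-40)) = -553/4*(-1/34432) + 45641/(10 + 3640) = 553/137728 + 45641/3650 = 3144031049/251353600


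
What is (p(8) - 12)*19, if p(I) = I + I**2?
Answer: 1140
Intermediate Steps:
(p(8) - 12)*19 = (8*(1 + 8) - 12)*19 = (8*9 - 12)*19 = (72 - 12)*19 = 60*19 = 1140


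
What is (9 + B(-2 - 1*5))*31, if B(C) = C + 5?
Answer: 217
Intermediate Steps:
B(C) = 5 + C
(9 + B(-2 - 1*5))*31 = (9 + (5 + (-2 - 1*5)))*31 = (9 + (5 + (-2 - 5)))*31 = (9 + (5 - 7))*31 = (9 - 2)*31 = 7*31 = 217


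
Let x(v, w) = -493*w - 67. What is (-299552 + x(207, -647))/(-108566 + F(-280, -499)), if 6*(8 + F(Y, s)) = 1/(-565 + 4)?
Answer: -65138832/365460085 ≈ -0.17824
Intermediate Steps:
F(Y, s) = -26929/3366 (F(Y, s) = -8 + 1/(6*(-565 + 4)) = -8 + (⅙)/(-561) = -8 + (⅙)*(-1/561) = -8 - 1/3366 = -26929/3366)
x(v, w) = -67 - 493*w
(-299552 + x(207, -647))/(-108566 + F(-280, -499)) = (-299552 + (-67 - 493*(-647)))/(-108566 - 26929/3366) = (-299552 + (-67 + 318971))/(-365460085/3366) = (-299552 + 318904)*(-3366/365460085) = 19352*(-3366/365460085) = -65138832/365460085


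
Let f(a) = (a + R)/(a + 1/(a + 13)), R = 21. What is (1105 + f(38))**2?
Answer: 4603616524816/3759721 ≈ 1.2245e+6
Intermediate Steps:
f(a) = (21 + a)/(a + 1/(13 + a)) (f(a) = (a + 21)/(a + 1/(a + 13)) = (21 + a)/(a + 1/(13 + a)))
(1105 + f(38))**2 = (1105 + (273 + 38**2 + 34*38)/(1 + 38**2 + 13*38))**2 = (1105 + (273 + 1444 + 1292)/(1 + 1444 + 494))**2 = (1105 + 3009/1939)**2 = (2145604/1939)**2 = 4603616524816/3759721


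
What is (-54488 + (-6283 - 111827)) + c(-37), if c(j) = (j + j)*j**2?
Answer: -273904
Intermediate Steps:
c(j) = 2*j**3 (c(j) = (2*j)*j**2 = 2*j**3)
(-54488 + (-6283 - 111827)) + c(-37) = (-54488 + (-6283 - 111827)) + 2*(-37)**3 = (-54488 - 118110) + 2*(-50653) = -172598 - 101306 = -273904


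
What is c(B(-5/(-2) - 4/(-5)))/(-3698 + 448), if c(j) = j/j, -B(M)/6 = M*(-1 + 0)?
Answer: -1/3250 ≈ -0.00030769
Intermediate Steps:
B(M) = 6*M (B(M) = -6*M*(-1 + 0) = -6*M*(-1) = -(-6)*M = 6*M)
c(j) = 1
c(B(-5/(-2) - 4/(-5)))/(-3698 + 448) = 1/(-3698 + 448) = 1/(-3250) = -1/3250*1 = -1/3250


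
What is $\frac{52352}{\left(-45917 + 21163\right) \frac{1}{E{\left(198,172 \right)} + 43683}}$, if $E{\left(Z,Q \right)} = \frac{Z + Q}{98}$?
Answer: $- \frac{56033706752}{606473} \approx -92393.0$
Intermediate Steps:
$E{\left(Z,Q \right)} = \frac{Q}{98} + \frac{Z}{98}$ ($E{\left(Z,Q \right)} = \left(Q + Z\right) \frac{1}{98} = \frac{Q}{98} + \frac{Z}{98}$)
$\frac{52352}{\left(-45917 + 21163\right) \frac{1}{E{\left(198,172 \right)} + 43683}} = \frac{52352}{\left(-45917 + 21163\right) \frac{1}{\left(\frac{1}{98} \cdot 172 + \frac{1}{98} \cdot 198\right) + 43683}} = \frac{52352}{\left(-24754\right) \frac{1}{\left(\frac{86}{49} + \frac{99}{49}\right) + 43683}} = \frac{52352}{\left(-24754\right) \frac{1}{\frac{185}{49} + 43683}} = \frac{52352}{\left(-24754\right) \frac{1}{\frac{2140652}{49}}} = \frac{52352}{\left(-24754\right) \frac{49}{2140652}} = \frac{52352}{- \frac{606473}{1070326}} = 52352 \left(- \frac{1070326}{606473}\right) = - \frac{56033706752}{606473}$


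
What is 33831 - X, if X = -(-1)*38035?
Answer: -4204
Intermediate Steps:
X = 38035 (X = -1*(-38035) = 38035)
33831 - X = 33831 - 1*38035 = 33831 - 38035 = -4204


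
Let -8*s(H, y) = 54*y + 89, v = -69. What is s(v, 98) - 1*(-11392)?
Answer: 85755/8 ≈ 10719.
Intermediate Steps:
s(H, y) = -89/8 - 27*y/4 (s(H, y) = -(54*y + 89)/8 = -(89 + 54*y)/8 = -89/8 - 27*y/4)
s(v, 98) - 1*(-11392) = (-89/8 - 27/4*98) - 1*(-11392) = (-89/8 - 1323/2) + 11392 = -5381/8 + 11392 = 85755/8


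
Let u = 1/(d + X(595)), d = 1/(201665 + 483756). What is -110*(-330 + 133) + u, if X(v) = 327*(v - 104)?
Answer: 2384764853607081/110049139498 ≈ 21670.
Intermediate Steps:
X(v) = -34008 + 327*v (X(v) = 327*(-104 + v) = -34008 + 327*v)
d = 1/685421 ≈ 1.4590e-6
u = 685421/110049139498 (u = 1/(1/685421 + (-34008 + 327*595)) = 1/(1/685421 + (-34008 + 194565)) = 1/(1/685421 + 160557) = 1/(110049139498/685421) = 685421/110049139498 ≈ 6.2283e-6)
-110*(-330 + 133) + u = -110*(-330 + 133) + 685421/110049139498 = -110*(-197) + 685421/110049139498 = 21670 + 685421/110049139498 = 2384764853607081/110049139498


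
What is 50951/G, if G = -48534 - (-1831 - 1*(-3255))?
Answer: -50951/49958 ≈ -1.0199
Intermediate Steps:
G = -49958 (G = -48534 - (-1831 + 3255) = -48534 - 1*1424 = -48534 - 1424 = -49958)
50951/G = 50951/(-49958) = 50951*(-1/49958) = -50951/49958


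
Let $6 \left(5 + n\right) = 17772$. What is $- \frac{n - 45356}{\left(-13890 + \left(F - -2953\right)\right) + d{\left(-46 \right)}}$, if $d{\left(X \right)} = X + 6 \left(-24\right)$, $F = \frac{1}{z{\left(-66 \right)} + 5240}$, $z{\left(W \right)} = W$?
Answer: $- \frac{219372426}{57571097} \approx -3.8105$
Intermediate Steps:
$n = 2957$ ($n = -5 + \frac{1}{6} \cdot 17772 = -5 + 2962 = 2957$)
$F = \frac{1}{5174}$ ($F = \frac{1}{-66 + 5240} = \frac{1}{5174} \approx 0.00019327$)
$d{\left(X \right)} = -144 + X$ ($d{\left(X \right)} = X - 144 = -144 + X$)
$- \frac{n - 45356}{\left(-13890 + \left(F - -2953\right)\right) + d{\left(-46 \right)}} = - \frac{2957 - 45356}{\left(-13890 + \left(\frac{1}{5174} - -2953\right)\right) - 190} = - \frac{-42399}{\left(-13890 + \left(\frac{1}{5174} + 2953\right)\right) - 190} = - \frac{-42399}{\left(-13890 + \frac{15278823}{5174}\right) - 190} = - \frac{-42399}{- \frac{56588037}{5174} - 190} = - \frac{-42399}{- \frac{57571097}{5174}} = - \frac{\left(-42399\right) \left(-5174\right)}{57571097} = \left(-1\right) \frac{219372426}{57571097} = - \frac{219372426}{57571097}$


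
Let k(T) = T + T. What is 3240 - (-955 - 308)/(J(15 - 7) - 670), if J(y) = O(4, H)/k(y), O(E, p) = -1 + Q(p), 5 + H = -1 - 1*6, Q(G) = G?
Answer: 34754712/10733 ≈ 3238.1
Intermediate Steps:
k(T) = 2*T
H = -12 (H = -5 + (-1 - 1*6) = -5 + (-1 - 6) = -5 - 7 = -12)
O(E, p) = -1 + p
J(y) = -13/(2*y) (J(y) = (-1 - 12)/((2*y)) = -13/(2*y))
3240 - (-955 - 308)/(J(15 - 7) - 670) = 3240 - (-955 - 308)/(-13/(2*(15 - 7)) - 670) = 3240 - (-1263)/(-13/2/8 - 670) = 3240 - (-1263)/(-13/2*⅛ - 670) = 3240 - (-1263)/(-13/16 - 670) = 3240 - (-1263)/(-10733/16) = 3240 - (-1263)*(-16)/10733 = 3240 - 1*20208/10733 = 3240 - 20208/10733 = 34754712/10733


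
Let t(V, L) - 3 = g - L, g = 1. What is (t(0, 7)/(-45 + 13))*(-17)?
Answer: -51/32 ≈ -1.5938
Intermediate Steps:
t(V, L) = 4 - L (t(V, L) = 3 + (1 - L) = 4 - L)
(t(0, 7)/(-45 + 13))*(-17) = ((4 - 1*7)/(-45 + 13))*(-17) = ((4 - 7)/(-32))*(-17) = -3*(-1/32)*(-17) = (3/32)*(-17) = -51/32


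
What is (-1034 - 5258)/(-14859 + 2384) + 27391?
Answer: 341709017/12475 ≈ 27392.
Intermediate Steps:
(-1034 - 5258)/(-14859 + 2384) + 27391 = -6292/(-12475) + 27391 = -6292*(-1/12475) + 27391 = 6292/12475 + 27391 = 341709017/12475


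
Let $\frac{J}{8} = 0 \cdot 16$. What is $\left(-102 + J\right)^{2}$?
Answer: $10404$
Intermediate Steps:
$J = 0$ ($J = 8 \cdot 0 \cdot 16 = 8 \cdot 0 = 0$)
$\left(-102 + J\right)^{2} = \left(-102 + 0\right)^{2} = \left(-102\right)^{2} = 10404$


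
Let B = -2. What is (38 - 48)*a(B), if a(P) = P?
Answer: 20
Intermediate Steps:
(38 - 48)*a(B) = (38 - 48)*(-2) = -10*(-2) = 20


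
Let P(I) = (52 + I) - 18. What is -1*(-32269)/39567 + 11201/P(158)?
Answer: 49931735/844096 ≈ 59.154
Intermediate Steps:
P(I) = 34 + I
-1*(-32269)/39567 + 11201/P(158) = -1*(-32269)/39567 + 11201/(34 + 158) = 32269*(1/39567) + 11201/192 = 32269/39567 + 11201*(1/192) = 32269/39567 + 11201/192 = 49931735/844096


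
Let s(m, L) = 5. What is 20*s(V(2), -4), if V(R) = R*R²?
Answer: 100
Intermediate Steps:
V(R) = R³
20*s(V(2), -4) = 20*5 = 100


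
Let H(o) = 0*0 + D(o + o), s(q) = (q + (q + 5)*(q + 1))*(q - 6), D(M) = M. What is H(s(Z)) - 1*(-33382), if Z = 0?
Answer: 33322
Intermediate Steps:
s(q) = (-6 + q)*(q + (1 + q)*(5 + q)) (s(q) = (q + (5 + q)*(1 + q))*(-6 + q) = (q + (1 + q)*(5 + q))*(-6 + q) = (-6 + q)*(q + (1 + q)*(5 + q)))
H(o) = 2*o (H(o) = 0*0 + (o + o) = 0 + 2*o = 2*o)
H(s(Z)) - 1*(-33382) = 2*(-30 + 0² + 0³ - 37*0) - 1*(-33382) = 2*(-30 + 0 + 0 + 0) + 33382 = 2*(-30) + 33382 = -60 + 33382 = 33322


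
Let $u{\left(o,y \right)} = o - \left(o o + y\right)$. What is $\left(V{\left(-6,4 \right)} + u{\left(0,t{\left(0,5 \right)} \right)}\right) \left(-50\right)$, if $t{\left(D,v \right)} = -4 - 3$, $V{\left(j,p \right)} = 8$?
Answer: $-750$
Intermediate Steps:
$t{\left(D,v \right)} = -7$ ($t{\left(D,v \right)} = -4 - 3 = -7$)
$u{\left(o,y \right)} = o - y - o^{2}$ ($u{\left(o,y \right)} = o - \left(o^{2} + y\right) = o - \left(y + o^{2}\right) = o - y - o^{2}$)
$\left(V{\left(-6,4 \right)} + u{\left(0,t{\left(0,5 \right)} \right)}\right) \left(-50\right) = \left(8 - -7\right) \left(-50\right) = \left(8 + \left(0 + 7 - 0\right)\right) \left(-50\right) = \left(8 + \left(0 + 7 + 0\right)\right) \left(-50\right) = \left(8 + 7\right) \left(-50\right) = 15 \left(-50\right) = -750$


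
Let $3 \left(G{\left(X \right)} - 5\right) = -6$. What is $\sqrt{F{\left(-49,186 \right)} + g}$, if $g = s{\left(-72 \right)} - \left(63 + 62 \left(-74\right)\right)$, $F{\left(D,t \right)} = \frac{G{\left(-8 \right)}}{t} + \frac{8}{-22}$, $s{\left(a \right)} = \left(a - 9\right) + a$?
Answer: $\frac{\sqrt{2033360494}}{682} \approx 66.119$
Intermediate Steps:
$s{\left(a \right)} = -9 + 2 a$ ($s{\left(a \right)} = \left(-9 + a\right) + a = -9 + 2 a$)
$G{\left(X \right)} = 3$ ($G{\left(X \right)} = 5 + \frac{1}{3} \left(-6\right) = 5 - 2 = 3$)
$F{\left(D,t \right)} = - \frac{4}{11} + \frac{3}{t}$ ($F{\left(D,t \right)} = \frac{3}{t} + \frac{8}{-22} = \frac{3}{t} + 8 \left(- \frac{1}{22}\right) = \frac{3}{t} - \frac{4}{11} = - \frac{4}{11} + \frac{3}{t}$)
$g = 4372$ ($g = \left(-9 + 2 \left(-72\right)\right) - \left(63 + 62 \left(-74\right)\right) = \left(-9 - 144\right) - \left(63 - 4588\right) = -153 - -4525 = -153 + 4525 = 4372$)
$\sqrt{F{\left(-49,186 \right)} + g} = \sqrt{\left(- \frac{4}{11} + \frac{3}{186}\right) + 4372} = \sqrt{\left(- \frac{4}{11} + 3 \cdot \frac{1}{186}\right) + 4372} = \sqrt{\left(- \frac{4}{11} + \frac{1}{62}\right) + 4372} = \sqrt{- \frac{237}{682} + 4372} = \sqrt{\frac{2981467}{682}} = \frac{\sqrt{2033360494}}{682}$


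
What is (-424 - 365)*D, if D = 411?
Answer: -324279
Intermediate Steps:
(-424 - 365)*D = (-424 - 365)*411 = -789*411 = -324279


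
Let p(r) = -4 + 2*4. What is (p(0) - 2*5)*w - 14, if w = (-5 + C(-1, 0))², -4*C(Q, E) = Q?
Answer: -1195/8 ≈ -149.38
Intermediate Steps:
C(Q, E) = -Q/4
p(r) = 4 (p(r) = -4 + 8 = 4)
w = 361/16 (w = (-5 - ¼*(-1))² = (-5 + ¼)² = (-19/4)² = 361/16 ≈ 22.563)
(p(0) - 2*5)*w - 14 = (4 - 2*5)*(361/16) - 14 = (4 - 10)*(361/16) - 14 = -6*361/16 - 14 = -1083/8 - 14 = -1195/8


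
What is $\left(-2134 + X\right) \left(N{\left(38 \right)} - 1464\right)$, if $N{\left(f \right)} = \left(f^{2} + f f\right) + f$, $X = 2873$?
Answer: $1080418$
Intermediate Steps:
$N{\left(f \right)} = f + 2 f^{2}$ ($N{\left(f \right)} = \left(f^{2} + f^{2}\right) + f = 2 f^{2} + f = f + 2 f^{2}$)
$\left(-2134 + X\right) \left(N{\left(38 \right)} - 1464\right) = \left(-2134 + 2873\right) \left(38 \left(1 + 2 \cdot 38\right) - 1464\right) = 739 \left(38 \left(1 + 76\right) - 1464\right) = 739 \left(38 \cdot 77 - 1464\right) = 739 \left(2926 - 1464\right) = 739 \cdot 1462 = 1080418$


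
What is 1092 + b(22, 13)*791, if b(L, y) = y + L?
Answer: 28777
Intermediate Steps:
b(L, y) = L + y
1092 + b(22, 13)*791 = 1092 + (22 + 13)*791 = 1092 + 35*791 = 1092 + 27685 = 28777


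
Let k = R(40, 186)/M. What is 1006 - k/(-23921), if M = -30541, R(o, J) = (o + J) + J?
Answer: 734954688154/730571261 ≈ 1006.0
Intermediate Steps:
R(o, J) = o + 2*J (R(o, J) = (J + o) + J = o + 2*J)
k = -412/30541 (k = (40 + 2*186)/(-30541) = (40 + 372)*(-1/30541) = 412*(-1/30541) = -412/30541 ≈ -0.013490)
1006 - k/(-23921) = 1006 - (-412)/(30541*(-23921)) = 1006 - (-412)*(-1)/(30541*23921) = 1006 - 1*412/730571261 = 1006 - 412/730571261 = 734954688154/730571261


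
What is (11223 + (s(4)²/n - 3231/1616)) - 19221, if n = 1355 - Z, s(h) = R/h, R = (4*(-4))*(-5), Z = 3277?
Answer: -12424130239/1552976 ≈ -8000.2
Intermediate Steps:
R = 80 (R = -16*(-5) = 80)
s(h) = 80/h
n = -1922 (n = 1355 - 1*3277 = 1355 - 3277 = -1922)
(11223 + (s(4)²/n - 3231/1616)) - 19221 = (11223 + ((80/4)²/(-1922) - 3231/1616)) - 19221 = (11223 + ((80*(¼))²*(-1/1922) - 3231*1/1616)) - 19221 = (11223 + (20²*(-1/1922) - 3231/1616)) - 19221 = (11223 + (400*(-1/1922) - 3231/1616)) - 19221 = (11223 + (-200/961 - 3231/1616)) - 19221 = (11223 - 3428191/1552976) - 19221 = 17425621457/1552976 - 19221 = -12424130239/1552976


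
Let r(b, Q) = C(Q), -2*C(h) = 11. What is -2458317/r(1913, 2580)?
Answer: 4916634/11 ≈ 4.4697e+5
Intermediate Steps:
C(h) = -11/2 (C(h) = -½*11 = -11/2)
r(b, Q) = -11/2
-2458317/r(1913, 2580) = -2458317/(-11/2) = -2458317*(-2/11) = 4916634/11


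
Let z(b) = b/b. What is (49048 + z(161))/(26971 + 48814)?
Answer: 49049/75785 ≈ 0.64721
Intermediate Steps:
z(b) = 1
(49048 + z(161))/(26971 + 48814) = (49048 + 1)/(26971 + 48814) = 49049/75785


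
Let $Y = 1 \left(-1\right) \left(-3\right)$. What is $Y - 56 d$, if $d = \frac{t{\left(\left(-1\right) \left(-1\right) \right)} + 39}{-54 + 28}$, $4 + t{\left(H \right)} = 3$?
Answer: $\frac{1103}{13} \approx 84.846$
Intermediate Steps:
$t{\left(H \right)} = -1$ ($t{\left(H \right)} = -4 + 3 = -1$)
$Y = 3$ ($Y = \left(-1\right) \left(-3\right) = 3$)
$d = - \frac{19}{13}$ ($d = \frac{-1 + 39}{-54 + 28} = \frac{38}{-26} = 38 \left(- \frac{1}{26}\right) = - \frac{19}{13} \approx -1.4615$)
$Y - 56 d = 3 - - \frac{1064}{13} = 3 + \frac{1064}{13} = \frac{1103}{13}$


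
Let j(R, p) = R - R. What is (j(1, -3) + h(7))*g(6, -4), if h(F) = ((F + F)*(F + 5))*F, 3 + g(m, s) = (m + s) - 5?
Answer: -7056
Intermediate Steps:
g(m, s) = -8 + m + s (g(m, s) = -3 + ((m + s) - 5) = -3 + (-5 + m + s) = -8 + m + s)
j(R, p) = 0
h(F) = 2*F**2*(5 + F) (h(F) = ((2*F)*(5 + F))*F = (2*F*(5 + F))*F = 2*F**2*(5 + F))
(j(1, -3) + h(7))*g(6, -4) = (0 + 2*7**2*(5 + 7))*(-8 + 6 - 4) = (0 + 2*49*12)*(-6) = (0 + 1176)*(-6) = 1176*(-6) = -7056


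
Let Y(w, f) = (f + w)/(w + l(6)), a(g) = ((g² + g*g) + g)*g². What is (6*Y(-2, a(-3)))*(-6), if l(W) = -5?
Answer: 684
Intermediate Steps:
a(g) = g²*(g + 2*g²) (a(g) = ((g² + g²) + g)*g² = (2*g² + g)*g² = (g + 2*g²)*g² = g²*(g + 2*g²))
Y(w, f) = (f + w)/(-5 + w) (Y(w, f) = (f + w)/(w - 5) = (f + w)/(-5 + w))
(6*Y(-2, a(-3)))*(-6) = (6*(((-3)³*(1 + 2*(-3)) - 2)/(-5 - 2)))*(-6) = (6*((-27*(1 - 6) - 2)/(-7)))*(-6) = (6*(-(-27*(-5) - 2)/7))*(-6) = (6*(-(135 - 2)/7))*(-6) = (6*(-⅐*133))*(-6) = (6*(-19))*(-6) = -114*(-6) = 684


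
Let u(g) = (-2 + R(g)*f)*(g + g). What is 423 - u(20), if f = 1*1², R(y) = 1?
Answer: 463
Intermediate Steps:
f = 1 (f = 1*1 = 1)
u(g) = -2*g (u(g) = (-2 + 1*1)*(g + g) = (-2 + 1)*(2*g) = -2*g)
423 - u(20) = 423 - (-2)*20 = 423 - 1*(-40) = 423 + 40 = 463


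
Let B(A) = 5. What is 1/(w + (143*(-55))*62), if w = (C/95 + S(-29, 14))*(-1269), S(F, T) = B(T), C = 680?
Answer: -19/9558109 ≈ -1.9878e-6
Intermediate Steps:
S(F, T) = 5
w = -293139/19 (w = (680/95 + 5)*(-1269) = (680*(1/95) + 5)*(-1269) = (136/19 + 5)*(-1269) = (231/19)*(-1269) = -293139/19 ≈ -15428.)
1/(w + (143*(-55))*62) = 1/(-293139/19 + (143*(-55))*62) = 1/(-293139/19 - 7865*62) = 1/(-293139/19 - 487630) = 1/(-9558109/19) = -19/9558109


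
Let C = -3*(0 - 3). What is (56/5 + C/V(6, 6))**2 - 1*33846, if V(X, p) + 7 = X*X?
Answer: -708826589/21025 ≈ -33714.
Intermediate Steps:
C = 9 (C = -3*(-3) = 9)
V(X, p) = -7 + X**2 (V(X, p) = -7 + X*X = -7 + X**2)
(56/5 + C/V(6, 6))**2 - 1*33846 = (56/5 + 9/(-7 + 6**2))**2 - 1*33846 = (56*(1/5) + 9/(-7 + 36))**2 - 33846 = (56/5 + 9/29)**2 - 33846 = (1669/145)**2 - 33846 = 2785561/21025 - 33846 = -708826589/21025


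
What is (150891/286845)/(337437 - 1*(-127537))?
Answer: 3869/3419883770 ≈ 1.1313e-6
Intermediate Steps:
(150891/286845)/(337437 - 1*(-127537)) = (150891*(1/286845))/(337437 + 127537) = (3869/7355)/464974 = (3869/7355)*(1/464974) = 3869/3419883770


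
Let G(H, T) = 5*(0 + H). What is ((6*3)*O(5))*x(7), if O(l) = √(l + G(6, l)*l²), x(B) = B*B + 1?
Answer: 900*√755 ≈ 24730.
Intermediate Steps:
x(B) = 1 + B² (x(B) = B² + 1 = 1 + B²)
G(H, T) = 5*H
O(l) = √(l + 30*l²) (O(l) = √(l + (5*6)*l²) = √(l + 30*l²))
((6*3)*O(5))*x(7) = ((6*3)*√(5*(1 + 30*5)))*(1 + 7²) = (18*√(5*(1 + 150)))*(1 + 49) = (18*√(5*151))*50 = (18*√755)*50 = 900*√755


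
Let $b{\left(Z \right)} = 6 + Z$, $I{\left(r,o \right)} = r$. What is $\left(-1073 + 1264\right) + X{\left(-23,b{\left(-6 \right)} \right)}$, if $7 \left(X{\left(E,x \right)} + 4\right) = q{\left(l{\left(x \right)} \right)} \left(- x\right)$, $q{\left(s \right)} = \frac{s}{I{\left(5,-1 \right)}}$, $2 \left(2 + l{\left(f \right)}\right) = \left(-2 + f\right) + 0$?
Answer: $187$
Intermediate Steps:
$l{\left(f \right)} = -3 + \frac{f}{2}$ ($l{\left(f \right)} = -2 + \frac{\left(-2 + f\right) + 0}{2} = -2 + \frac{-2 + f}{2} = -2 + \left(-1 + \frac{f}{2}\right) = -3 + \frac{f}{2}$)
$q{\left(s \right)} = \frac{s}{5}$
$X{\left(E,x \right)} = -4 - \frac{x \left(- \frac{3}{5} + \frac{x}{10}\right)}{7}$ ($X{\left(E,x \right)} = -4 + \frac{\frac{-3 + \frac{x}{2}}{5} \left(- x\right)}{7} = -4 + \frac{\left(- \frac{3}{5} + \frac{x}{10}\right) \left(- x\right)}{7} = -4 + \frac{\left(-1\right) x \left(- \frac{3}{5} + \frac{x}{10}\right)}{7} = -4 - \frac{x \left(- \frac{3}{5} + \frac{x}{10}\right)}{7}$)
$\left(-1073 + 1264\right) + X{\left(-23,b{\left(-6 \right)} \right)} = \left(-1073 + 1264\right) - \left(4 + \frac{\left(6 - 6\right) \left(-6 + \left(6 - 6\right)\right)}{70}\right) = 191 - \left(4 + 0 \left(-6 + 0\right)\right) = 191 - \left(4 + 0 \left(-6\right)\right) = 191 + \left(-4 + 0\right) = 191 - 4 = 187$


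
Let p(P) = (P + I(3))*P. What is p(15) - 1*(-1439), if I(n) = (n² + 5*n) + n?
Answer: 2069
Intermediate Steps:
I(n) = n² + 6*n
p(P) = P*(27 + P) (p(P) = (P + 3*(6 + 3))*P = (P + 3*9)*P = (P + 27)*P = (27 + P)*P = P*(27 + P))
p(15) - 1*(-1439) = 15*(27 + 15) - 1*(-1439) = 15*42 + 1439 = 630 + 1439 = 2069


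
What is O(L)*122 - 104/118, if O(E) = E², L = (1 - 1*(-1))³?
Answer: 460620/59 ≈ 7807.1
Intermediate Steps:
L = 8 (L = (1 + 1)³ = 2³ = 8)
O(L)*122 - 104/118 = 8²*122 - 104/118 = 64*122 - 104*1/118 = 7808 - 52/59 = 460620/59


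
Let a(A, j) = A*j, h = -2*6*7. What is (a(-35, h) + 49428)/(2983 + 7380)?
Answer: 52368/10363 ≈ 5.0534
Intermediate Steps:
h = -84 (h = -12*7 = -84)
(a(-35, h) + 49428)/(2983 + 7380) = (-35*(-84) + 49428)/(2983 + 7380) = (2940 + 49428)/10363 = 52368*(1/10363) = 52368/10363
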